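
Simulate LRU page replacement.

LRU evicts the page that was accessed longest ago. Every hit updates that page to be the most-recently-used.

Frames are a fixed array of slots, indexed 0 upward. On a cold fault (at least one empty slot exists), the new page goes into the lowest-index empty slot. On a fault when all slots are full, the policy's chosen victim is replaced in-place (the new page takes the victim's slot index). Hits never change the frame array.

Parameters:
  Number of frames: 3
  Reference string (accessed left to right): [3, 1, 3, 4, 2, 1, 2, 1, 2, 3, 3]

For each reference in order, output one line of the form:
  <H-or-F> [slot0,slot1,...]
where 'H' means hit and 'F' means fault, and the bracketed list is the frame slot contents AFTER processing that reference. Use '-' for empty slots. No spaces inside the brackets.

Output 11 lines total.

F [3,-,-]
F [3,1,-]
H [3,1,-]
F [3,1,4]
F [3,2,4]
F [1,2,4]
H [1,2,4]
H [1,2,4]
H [1,2,4]
F [1,2,3]
H [1,2,3]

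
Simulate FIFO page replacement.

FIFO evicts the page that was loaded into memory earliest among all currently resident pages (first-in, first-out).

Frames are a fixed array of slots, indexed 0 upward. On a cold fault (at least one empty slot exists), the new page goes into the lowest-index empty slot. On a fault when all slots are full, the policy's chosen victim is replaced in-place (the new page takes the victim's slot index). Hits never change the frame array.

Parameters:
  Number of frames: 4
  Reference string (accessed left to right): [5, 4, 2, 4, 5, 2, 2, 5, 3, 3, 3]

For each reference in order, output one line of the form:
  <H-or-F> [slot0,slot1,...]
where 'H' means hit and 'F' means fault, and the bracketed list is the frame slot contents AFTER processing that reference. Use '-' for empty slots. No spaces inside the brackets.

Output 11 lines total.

F [5,-,-,-]
F [5,4,-,-]
F [5,4,2,-]
H [5,4,2,-]
H [5,4,2,-]
H [5,4,2,-]
H [5,4,2,-]
H [5,4,2,-]
F [5,4,2,3]
H [5,4,2,3]
H [5,4,2,3]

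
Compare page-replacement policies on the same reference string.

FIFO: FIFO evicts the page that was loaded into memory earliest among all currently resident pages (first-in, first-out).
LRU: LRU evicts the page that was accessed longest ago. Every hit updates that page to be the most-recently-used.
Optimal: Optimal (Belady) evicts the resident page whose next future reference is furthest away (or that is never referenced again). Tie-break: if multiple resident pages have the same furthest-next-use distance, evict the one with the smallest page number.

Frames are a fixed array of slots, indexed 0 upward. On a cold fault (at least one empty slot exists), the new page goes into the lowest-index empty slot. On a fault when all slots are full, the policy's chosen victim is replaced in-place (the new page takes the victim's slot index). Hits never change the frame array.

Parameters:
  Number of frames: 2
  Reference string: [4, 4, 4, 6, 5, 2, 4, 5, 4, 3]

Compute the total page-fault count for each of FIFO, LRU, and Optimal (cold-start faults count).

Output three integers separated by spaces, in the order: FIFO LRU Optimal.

--- FIFO ---
  step 0: ref 4 -> FAULT, frames=[4,-] (faults so far: 1)
  step 1: ref 4 -> HIT, frames=[4,-] (faults so far: 1)
  step 2: ref 4 -> HIT, frames=[4,-] (faults so far: 1)
  step 3: ref 6 -> FAULT, frames=[4,6] (faults so far: 2)
  step 4: ref 5 -> FAULT, evict 4, frames=[5,6] (faults so far: 3)
  step 5: ref 2 -> FAULT, evict 6, frames=[5,2] (faults so far: 4)
  step 6: ref 4 -> FAULT, evict 5, frames=[4,2] (faults so far: 5)
  step 7: ref 5 -> FAULT, evict 2, frames=[4,5] (faults so far: 6)
  step 8: ref 4 -> HIT, frames=[4,5] (faults so far: 6)
  step 9: ref 3 -> FAULT, evict 4, frames=[3,5] (faults so far: 7)
  FIFO total faults: 7
--- LRU ---
  step 0: ref 4 -> FAULT, frames=[4,-] (faults so far: 1)
  step 1: ref 4 -> HIT, frames=[4,-] (faults so far: 1)
  step 2: ref 4 -> HIT, frames=[4,-] (faults so far: 1)
  step 3: ref 6 -> FAULT, frames=[4,6] (faults so far: 2)
  step 4: ref 5 -> FAULT, evict 4, frames=[5,6] (faults so far: 3)
  step 5: ref 2 -> FAULT, evict 6, frames=[5,2] (faults so far: 4)
  step 6: ref 4 -> FAULT, evict 5, frames=[4,2] (faults so far: 5)
  step 7: ref 5 -> FAULT, evict 2, frames=[4,5] (faults so far: 6)
  step 8: ref 4 -> HIT, frames=[4,5] (faults so far: 6)
  step 9: ref 3 -> FAULT, evict 5, frames=[4,3] (faults so far: 7)
  LRU total faults: 7
--- Optimal ---
  step 0: ref 4 -> FAULT, frames=[4,-] (faults so far: 1)
  step 1: ref 4 -> HIT, frames=[4,-] (faults so far: 1)
  step 2: ref 4 -> HIT, frames=[4,-] (faults so far: 1)
  step 3: ref 6 -> FAULT, frames=[4,6] (faults so far: 2)
  step 4: ref 5 -> FAULT, evict 6, frames=[4,5] (faults so far: 3)
  step 5: ref 2 -> FAULT, evict 5, frames=[4,2] (faults so far: 4)
  step 6: ref 4 -> HIT, frames=[4,2] (faults so far: 4)
  step 7: ref 5 -> FAULT, evict 2, frames=[4,5] (faults so far: 5)
  step 8: ref 4 -> HIT, frames=[4,5] (faults so far: 5)
  step 9: ref 3 -> FAULT, evict 4, frames=[3,5] (faults so far: 6)
  Optimal total faults: 6

Answer: 7 7 6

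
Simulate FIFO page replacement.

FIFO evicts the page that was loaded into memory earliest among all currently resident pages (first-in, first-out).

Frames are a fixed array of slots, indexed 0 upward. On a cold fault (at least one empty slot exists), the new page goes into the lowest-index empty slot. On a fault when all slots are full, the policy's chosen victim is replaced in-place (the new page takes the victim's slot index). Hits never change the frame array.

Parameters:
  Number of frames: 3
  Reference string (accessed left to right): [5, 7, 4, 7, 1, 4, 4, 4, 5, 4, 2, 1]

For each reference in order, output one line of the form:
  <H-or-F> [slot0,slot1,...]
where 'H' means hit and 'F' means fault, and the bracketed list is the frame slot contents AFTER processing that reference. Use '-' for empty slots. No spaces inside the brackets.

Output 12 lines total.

F [5,-,-]
F [5,7,-]
F [5,7,4]
H [5,7,4]
F [1,7,4]
H [1,7,4]
H [1,7,4]
H [1,7,4]
F [1,5,4]
H [1,5,4]
F [1,5,2]
H [1,5,2]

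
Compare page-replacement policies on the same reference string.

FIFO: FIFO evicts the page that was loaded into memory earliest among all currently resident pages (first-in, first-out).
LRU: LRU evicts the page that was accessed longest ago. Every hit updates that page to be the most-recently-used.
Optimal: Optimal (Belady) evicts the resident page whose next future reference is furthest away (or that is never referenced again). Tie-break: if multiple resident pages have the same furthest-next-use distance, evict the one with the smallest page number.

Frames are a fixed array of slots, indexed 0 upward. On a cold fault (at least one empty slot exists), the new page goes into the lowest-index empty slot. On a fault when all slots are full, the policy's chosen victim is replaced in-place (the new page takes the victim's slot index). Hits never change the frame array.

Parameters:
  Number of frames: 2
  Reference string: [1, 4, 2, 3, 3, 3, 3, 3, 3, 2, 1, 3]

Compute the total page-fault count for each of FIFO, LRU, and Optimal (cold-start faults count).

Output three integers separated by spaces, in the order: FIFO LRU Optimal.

Answer: 5 6 5

Derivation:
--- FIFO ---
  step 0: ref 1 -> FAULT, frames=[1,-] (faults so far: 1)
  step 1: ref 4 -> FAULT, frames=[1,4] (faults so far: 2)
  step 2: ref 2 -> FAULT, evict 1, frames=[2,4] (faults so far: 3)
  step 3: ref 3 -> FAULT, evict 4, frames=[2,3] (faults so far: 4)
  step 4: ref 3 -> HIT, frames=[2,3] (faults so far: 4)
  step 5: ref 3 -> HIT, frames=[2,3] (faults so far: 4)
  step 6: ref 3 -> HIT, frames=[2,3] (faults so far: 4)
  step 7: ref 3 -> HIT, frames=[2,3] (faults so far: 4)
  step 8: ref 3 -> HIT, frames=[2,3] (faults so far: 4)
  step 9: ref 2 -> HIT, frames=[2,3] (faults so far: 4)
  step 10: ref 1 -> FAULT, evict 2, frames=[1,3] (faults so far: 5)
  step 11: ref 3 -> HIT, frames=[1,3] (faults so far: 5)
  FIFO total faults: 5
--- LRU ---
  step 0: ref 1 -> FAULT, frames=[1,-] (faults so far: 1)
  step 1: ref 4 -> FAULT, frames=[1,4] (faults so far: 2)
  step 2: ref 2 -> FAULT, evict 1, frames=[2,4] (faults so far: 3)
  step 3: ref 3 -> FAULT, evict 4, frames=[2,3] (faults so far: 4)
  step 4: ref 3 -> HIT, frames=[2,3] (faults so far: 4)
  step 5: ref 3 -> HIT, frames=[2,3] (faults so far: 4)
  step 6: ref 3 -> HIT, frames=[2,3] (faults so far: 4)
  step 7: ref 3 -> HIT, frames=[2,3] (faults so far: 4)
  step 8: ref 3 -> HIT, frames=[2,3] (faults so far: 4)
  step 9: ref 2 -> HIT, frames=[2,3] (faults so far: 4)
  step 10: ref 1 -> FAULT, evict 3, frames=[2,1] (faults so far: 5)
  step 11: ref 3 -> FAULT, evict 2, frames=[3,1] (faults so far: 6)
  LRU total faults: 6
--- Optimal ---
  step 0: ref 1 -> FAULT, frames=[1,-] (faults so far: 1)
  step 1: ref 4 -> FAULT, frames=[1,4] (faults so far: 2)
  step 2: ref 2 -> FAULT, evict 4, frames=[1,2] (faults so far: 3)
  step 3: ref 3 -> FAULT, evict 1, frames=[3,2] (faults so far: 4)
  step 4: ref 3 -> HIT, frames=[3,2] (faults so far: 4)
  step 5: ref 3 -> HIT, frames=[3,2] (faults so far: 4)
  step 6: ref 3 -> HIT, frames=[3,2] (faults so far: 4)
  step 7: ref 3 -> HIT, frames=[3,2] (faults so far: 4)
  step 8: ref 3 -> HIT, frames=[3,2] (faults so far: 4)
  step 9: ref 2 -> HIT, frames=[3,2] (faults so far: 4)
  step 10: ref 1 -> FAULT, evict 2, frames=[3,1] (faults so far: 5)
  step 11: ref 3 -> HIT, frames=[3,1] (faults so far: 5)
  Optimal total faults: 5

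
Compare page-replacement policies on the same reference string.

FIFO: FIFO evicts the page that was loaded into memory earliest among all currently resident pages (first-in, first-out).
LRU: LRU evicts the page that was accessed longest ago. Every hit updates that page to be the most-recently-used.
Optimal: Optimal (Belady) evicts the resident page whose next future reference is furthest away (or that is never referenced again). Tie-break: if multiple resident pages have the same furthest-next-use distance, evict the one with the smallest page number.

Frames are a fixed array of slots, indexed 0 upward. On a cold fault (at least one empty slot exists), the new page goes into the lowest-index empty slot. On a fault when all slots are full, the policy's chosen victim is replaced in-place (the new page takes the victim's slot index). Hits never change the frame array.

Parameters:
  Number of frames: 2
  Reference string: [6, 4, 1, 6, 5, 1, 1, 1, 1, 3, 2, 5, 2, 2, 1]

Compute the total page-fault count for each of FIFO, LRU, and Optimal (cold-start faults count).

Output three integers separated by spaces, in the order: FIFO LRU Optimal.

Answer: 10 10 7

Derivation:
--- FIFO ---
  step 0: ref 6 -> FAULT, frames=[6,-] (faults so far: 1)
  step 1: ref 4 -> FAULT, frames=[6,4] (faults so far: 2)
  step 2: ref 1 -> FAULT, evict 6, frames=[1,4] (faults so far: 3)
  step 3: ref 6 -> FAULT, evict 4, frames=[1,6] (faults so far: 4)
  step 4: ref 5 -> FAULT, evict 1, frames=[5,6] (faults so far: 5)
  step 5: ref 1 -> FAULT, evict 6, frames=[5,1] (faults so far: 6)
  step 6: ref 1 -> HIT, frames=[5,1] (faults so far: 6)
  step 7: ref 1 -> HIT, frames=[5,1] (faults so far: 6)
  step 8: ref 1 -> HIT, frames=[5,1] (faults so far: 6)
  step 9: ref 3 -> FAULT, evict 5, frames=[3,1] (faults so far: 7)
  step 10: ref 2 -> FAULT, evict 1, frames=[3,2] (faults so far: 8)
  step 11: ref 5 -> FAULT, evict 3, frames=[5,2] (faults so far: 9)
  step 12: ref 2 -> HIT, frames=[5,2] (faults so far: 9)
  step 13: ref 2 -> HIT, frames=[5,2] (faults so far: 9)
  step 14: ref 1 -> FAULT, evict 2, frames=[5,1] (faults so far: 10)
  FIFO total faults: 10
--- LRU ---
  step 0: ref 6 -> FAULT, frames=[6,-] (faults so far: 1)
  step 1: ref 4 -> FAULT, frames=[6,4] (faults so far: 2)
  step 2: ref 1 -> FAULT, evict 6, frames=[1,4] (faults so far: 3)
  step 3: ref 6 -> FAULT, evict 4, frames=[1,6] (faults so far: 4)
  step 4: ref 5 -> FAULT, evict 1, frames=[5,6] (faults so far: 5)
  step 5: ref 1 -> FAULT, evict 6, frames=[5,1] (faults so far: 6)
  step 6: ref 1 -> HIT, frames=[5,1] (faults so far: 6)
  step 7: ref 1 -> HIT, frames=[5,1] (faults so far: 6)
  step 8: ref 1 -> HIT, frames=[5,1] (faults so far: 6)
  step 9: ref 3 -> FAULT, evict 5, frames=[3,1] (faults so far: 7)
  step 10: ref 2 -> FAULT, evict 1, frames=[3,2] (faults so far: 8)
  step 11: ref 5 -> FAULT, evict 3, frames=[5,2] (faults so far: 9)
  step 12: ref 2 -> HIT, frames=[5,2] (faults so far: 9)
  step 13: ref 2 -> HIT, frames=[5,2] (faults so far: 9)
  step 14: ref 1 -> FAULT, evict 5, frames=[1,2] (faults so far: 10)
  LRU total faults: 10
--- Optimal ---
  step 0: ref 6 -> FAULT, frames=[6,-] (faults so far: 1)
  step 1: ref 4 -> FAULT, frames=[6,4] (faults so far: 2)
  step 2: ref 1 -> FAULT, evict 4, frames=[6,1] (faults so far: 3)
  step 3: ref 6 -> HIT, frames=[6,1] (faults so far: 3)
  step 4: ref 5 -> FAULT, evict 6, frames=[5,1] (faults so far: 4)
  step 5: ref 1 -> HIT, frames=[5,1] (faults so far: 4)
  step 6: ref 1 -> HIT, frames=[5,1] (faults so far: 4)
  step 7: ref 1 -> HIT, frames=[5,1] (faults so far: 4)
  step 8: ref 1 -> HIT, frames=[5,1] (faults so far: 4)
  step 9: ref 3 -> FAULT, evict 1, frames=[5,3] (faults so far: 5)
  step 10: ref 2 -> FAULT, evict 3, frames=[5,2] (faults so far: 6)
  step 11: ref 5 -> HIT, frames=[5,2] (faults so far: 6)
  step 12: ref 2 -> HIT, frames=[5,2] (faults so far: 6)
  step 13: ref 2 -> HIT, frames=[5,2] (faults so far: 6)
  step 14: ref 1 -> FAULT, evict 2, frames=[5,1] (faults so far: 7)
  Optimal total faults: 7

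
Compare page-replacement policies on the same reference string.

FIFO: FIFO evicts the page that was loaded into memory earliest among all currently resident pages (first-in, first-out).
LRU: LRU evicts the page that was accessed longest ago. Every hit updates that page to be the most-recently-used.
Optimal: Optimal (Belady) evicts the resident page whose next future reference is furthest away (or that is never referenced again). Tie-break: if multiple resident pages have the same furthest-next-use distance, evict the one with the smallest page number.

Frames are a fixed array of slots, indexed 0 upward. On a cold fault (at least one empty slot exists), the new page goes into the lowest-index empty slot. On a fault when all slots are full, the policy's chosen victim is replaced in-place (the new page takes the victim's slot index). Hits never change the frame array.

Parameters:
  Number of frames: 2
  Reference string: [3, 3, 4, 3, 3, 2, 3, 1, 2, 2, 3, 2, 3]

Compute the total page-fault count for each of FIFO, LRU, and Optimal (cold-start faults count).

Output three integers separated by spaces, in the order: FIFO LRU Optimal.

--- FIFO ---
  step 0: ref 3 -> FAULT, frames=[3,-] (faults so far: 1)
  step 1: ref 3 -> HIT, frames=[3,-] (faults so far: 1)
  step 2: ref 4 -> FAULT, frames=[3,4] (faults so far: 2)
  step 3: ref 3 -> HIT, frames=[3,4] (faults so far: 2)
  step 4: ref 3 -> HIT, frames=[3,4] (faults so far: 2)
  step 5: ref 2 -> FAULT, evict 3, frames=[2,4] (faults so far: 3)
  step 6: ref 3 -> FAULT, evict 4, frames=[2,3] (faults so far: 4)
  step 7: ref 1 -> FAULT, evict 2, frames=[1,3] (faults so far: 5)
  step 8: ref 2 -> FAULT, evict 3, frames=[1,2] (faults so far: 6)
  step 9: ref 2 -> HIT, frames=[1,2] (faults so far: 6)
  step 10: ref 3 -> FAULT, evict 1, frames=[3,2] (faults so far: 7)
  step 11: ref 2 -> HIT, frames=[3,2] (faults so far: 7)
  step 12: ref 3 -> HIT, frames=[3,2] (faults so far: 7)
  FIFO total faults: 7
--- LRU ---
  step 0: ref 3 -> FAULT, frames=[3,-] (faults so far: 1)
  step 1: ref 3 -> HIT, frames=[3,-] (faults so far: 1)
  step 2: ref 4 -> FAULT, frames=[3,4] (faults so far: 2)
  step 3: ref 3 -> HIT, frames=[3,4] (faults so far: 2)
  step 4: ref 3 -> HIT, frames=[3,4] (faults so far: 2)
  step 5: ref 2 -> FAULT, evict 4, frames=[3,2] (faults so far: 3)
  step 6: ref 3 -> HIT, frames=[3,2] (faults so far: 3)
  step 7: ref 1 -> FAULT, evict 2, frames=[3,1] (faults so far: 4)
  step 8: ref 2 -> FAULT, evict 3, frames=[2,1] (faults so far: 5)
  step 9: ref 2 -> HIT, frames=[2,1] (faults so far: 5)
  step 10: ref 3 -> FAULT, evict 1, frames=[2,3] (faults so far: 6)
  step 11: ref 2 -> HIT, frames=[2,3] (faults so far: 6)
  step 12: ref 3 -> HIT, frames=[2,3] (faults so far: 6)
  LRU total faults: 6
--- Optimal ---
  step 0: ref 3 -> FAULT, frames=[3,-] (faults so far: 1)
  step 1: ref 3 -> HIT, frames=[3,-] (faults so far: 1)
  step 2: ref 4 -> FAULT, frames=[3,4] (faults so far: 2)
  step 3: ref 3 -> HIT, frames=[3,4] (faults so far: 2)
  step 4: ref 3 -> HIT, frames=[3,4] (faults so far: 2)
  step 5: ref 2 -> FAULT, evict 4, frames=[3,2] (faults so far: 3)
  step 6: ref 3 -> HIT, frames=[3,2] (faults so far: 3)
  step 7: ref 1 -> FAULT, evict 3, frames=[1,2] (faults so far: 4)
  step 8: ref 2 -> HIT, frames=[1,2] (faults so far: 4)
  step 9: ref 2 -> HIT, frames=[1,2] (faults so far: 4)
  step 10: ref 3 -> FAULT, evict 1, frames=[3,2] (faults so far: 5)
  step 11: ref 2 -> HIT, frames=[3,2] (faults so far: 5)
  step 12: ref 3 -> HIT, frames=[3,2] (faults so far: 5)
  Optimal total faults: 5

Answer: 7 6 5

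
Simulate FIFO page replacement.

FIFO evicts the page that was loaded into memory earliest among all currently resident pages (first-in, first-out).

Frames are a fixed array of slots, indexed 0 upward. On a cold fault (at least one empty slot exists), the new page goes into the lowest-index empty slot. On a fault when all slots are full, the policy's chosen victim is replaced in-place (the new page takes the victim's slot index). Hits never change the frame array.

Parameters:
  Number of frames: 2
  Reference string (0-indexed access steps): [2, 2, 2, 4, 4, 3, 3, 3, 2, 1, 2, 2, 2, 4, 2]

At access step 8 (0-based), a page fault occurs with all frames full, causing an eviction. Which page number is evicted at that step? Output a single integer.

Step 0: ref 2 -> FAULT, frames=[2,-]
Step 1: ref 2 -> HIT, frames=[2,-]
Step 2: ref 2 -> HIT, frames=[2,-]
Step 3: ref 4 -> FAULT, frames=[2,4]
Step 4: ref 4 -> HIT, frames=[2,4]
Step 5: ref 3 -> FAULT, evict 2, frames=[3,4]
Step 6: ref 3 -> HIT, frames=[3,4]
Step 7: ref 3 -> HIT, frames=[3,4]
Step 8: ref 2 -> FAULT, evict 4, frames=[3,2]
At step 8: evicted page 4

Answer: 4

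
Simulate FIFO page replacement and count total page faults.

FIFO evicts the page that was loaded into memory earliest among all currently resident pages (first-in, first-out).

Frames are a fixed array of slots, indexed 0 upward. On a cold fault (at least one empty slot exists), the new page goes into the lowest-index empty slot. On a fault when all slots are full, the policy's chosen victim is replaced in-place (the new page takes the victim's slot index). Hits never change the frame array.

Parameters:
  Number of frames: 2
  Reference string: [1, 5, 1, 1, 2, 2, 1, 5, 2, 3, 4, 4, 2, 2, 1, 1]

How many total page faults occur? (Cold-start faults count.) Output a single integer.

Step 0: ref 1 → FAULT, frames=[1,-]
Step 1: ref 5 → FAULT, frames=[1,5]
Step 2: ref 1 → HIT, frames=[1,5]
Step 3: ref 1 → HIT, frames=[1,5]
Step 4: ref 2 → FAULT (evict 1), frames=[2,5]
Step 5: ref 2 → HIT, frames=[2,5]
Step 6: ref 1 → FAULT (evict 5), frames=[2,1]
Step 7: ref 5 → FAULT (evict 2), frames=[5,1]
Step 8: ref 2 → FAULT (evict 1), frames=[5,2]
Step 9: ref 3 → FAULT (evict 5), frames=[3,2]
Step 10: ref 4 → FAULT (evict 2), frames=[3,4]
Step 11: ref 4 → HIT, frames=[3,4]
Step 12: ref 2 → FAULT (evict 3), frames=[2,4]
Step 13: ref 2 → HIT, frames=[2,4]
Step 14: ref 1 → FAULT (evict 4), frames=[2,1]
Step 15: ref 1 → HIT, frames=[2,1]
Total faults: 10

Answer: 10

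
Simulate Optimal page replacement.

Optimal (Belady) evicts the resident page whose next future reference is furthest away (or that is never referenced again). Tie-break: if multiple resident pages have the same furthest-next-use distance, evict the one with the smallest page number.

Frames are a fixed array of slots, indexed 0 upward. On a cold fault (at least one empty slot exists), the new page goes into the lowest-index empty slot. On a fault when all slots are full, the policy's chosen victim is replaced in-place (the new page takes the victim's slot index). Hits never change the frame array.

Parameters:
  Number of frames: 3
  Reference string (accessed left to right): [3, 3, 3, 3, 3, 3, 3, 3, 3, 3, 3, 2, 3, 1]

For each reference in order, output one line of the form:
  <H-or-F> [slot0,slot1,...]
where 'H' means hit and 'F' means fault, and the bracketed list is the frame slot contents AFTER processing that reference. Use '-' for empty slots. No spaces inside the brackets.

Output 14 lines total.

F [3,-,-]
H [3,-,-]
H [3,-,-]
H [3,-,-]
H [3,-,-]
H [3,-,-]
H [3,-,-]
H [3,-,-]
H [3,-,-]
H [3,-,-]
H [3,-,-]
F [3,2,-]
H [3,2,-]
F [3,2,1]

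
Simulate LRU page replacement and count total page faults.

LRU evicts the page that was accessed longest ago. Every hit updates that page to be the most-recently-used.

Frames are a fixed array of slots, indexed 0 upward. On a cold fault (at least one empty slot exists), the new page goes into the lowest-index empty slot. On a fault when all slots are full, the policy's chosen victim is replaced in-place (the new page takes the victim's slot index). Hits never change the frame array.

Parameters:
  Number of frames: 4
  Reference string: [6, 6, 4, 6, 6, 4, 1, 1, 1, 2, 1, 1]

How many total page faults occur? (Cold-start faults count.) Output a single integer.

Answer: 4

Derivation:
Step 0: ref 6 → FAULT, frames=[6,-,-,-]
Step 1: ref 6 → HIT, frames=[6,-,-,-]
Step 2: ref 4 → FAULT, frames=[6,4,-,-]
Step 3: ref 6 → HIT, frames=[6,4,-,-]
Step 4: ref 6 → HIT, frames=[6,4,-,-]
Step 5: ref 4 → HIT, frames=[6,4,-,-]
Step 6: ref 1 → FAULT, frames=[6,4,1,-]
Step 7: ref 1 → HIT, frames=[6,4,1,-]
Step 8: ref 1 → HIT, frames=[6,4,1,-]
Step 9: ref 2 → FAULT, frames=[6,4,1,2]
Step 10: ref 1 → HIT, frames=[6,4,1,2]
Step 11: ref 1 → HIT, frames=[6,4,1,2]
Total faults: 4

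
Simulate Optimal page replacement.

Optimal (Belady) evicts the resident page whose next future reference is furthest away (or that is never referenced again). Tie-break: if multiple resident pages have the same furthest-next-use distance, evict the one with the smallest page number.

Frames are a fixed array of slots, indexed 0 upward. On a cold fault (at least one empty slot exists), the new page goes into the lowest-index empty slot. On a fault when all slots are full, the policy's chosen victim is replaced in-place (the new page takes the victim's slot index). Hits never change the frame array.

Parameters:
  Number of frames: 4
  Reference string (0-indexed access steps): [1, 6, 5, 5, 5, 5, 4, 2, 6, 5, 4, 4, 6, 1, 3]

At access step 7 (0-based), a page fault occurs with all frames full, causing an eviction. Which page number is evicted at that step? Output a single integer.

Step 0: ref 1 -> FAULT, frames=[1,-,-,-]
Step 1: ref 6 -> FAULT, frames=[1,6,-,-]
Step 2: ref 5 -> FAULT, frames=[1,6,5,-]
Step 3: ref 5 -> HIT, frames=[1,6,5,-]
Step 4: ref 5 -> HIT, frames=[1,6,5,-]
Step 5: ref 5 -> HIT, frames=[1,6,5,-]
Step 6: ref 4 -> FAULT, frames=[1,6,5,4]
Step 7: ref 2 -> FAULT, evict 1, frames=[2,6,5,4]
At step 7: evicted page 1

Answer: 1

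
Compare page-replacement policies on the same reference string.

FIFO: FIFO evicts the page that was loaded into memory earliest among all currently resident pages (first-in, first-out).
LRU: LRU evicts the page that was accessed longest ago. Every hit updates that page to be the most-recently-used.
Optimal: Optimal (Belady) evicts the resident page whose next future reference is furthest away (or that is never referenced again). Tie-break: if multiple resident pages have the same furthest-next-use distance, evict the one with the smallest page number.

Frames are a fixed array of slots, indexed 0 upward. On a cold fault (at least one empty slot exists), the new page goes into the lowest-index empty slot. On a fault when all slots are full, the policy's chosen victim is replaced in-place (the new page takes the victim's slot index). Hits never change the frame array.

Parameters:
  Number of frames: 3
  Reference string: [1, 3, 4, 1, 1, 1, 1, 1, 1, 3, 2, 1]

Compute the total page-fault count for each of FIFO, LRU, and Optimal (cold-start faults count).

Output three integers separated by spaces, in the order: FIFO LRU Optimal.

Answer: 5 4 4

Derivation:
--- FIFO ---
  step 0: ref 1 -> FAULT, frames=[1,-,-] (faults so far: 1)
  step 1: ref 3 -> FAULT, frames=[1,3,-] (faults so far: 2)
  step 2: ref 4 -> FAULT, frames=[1,3,4] (faults so far: 3)
  step 3: ref 1 -> HIT, frames=[1,3,4] (faults so far: 3)
  step 4: ref 1 -> HIT, frames=[1,3,4] (faults so far: 3)
  step 5: ref 1 -> HIT, frames=[1,3,4] (faults so far: 3)
  step 6: ref 1 -> HIT, frames=[1,3,4] (faults so far: 3)
  step 7: ref 1 -> HIT, frames=[1,3,4] (faults so far: 3)
  step 8: ref 1 -> HIT, frames=[1,3,4] (faults so far: 3)
  step 9: ref 3 -> HIT, frames=[1,3,4] (faults so far: 3)
  step 10: ref 2 -> FAULT, evict 1, frames=[2,3,4] (faults so far: 4)
  step 11: ref 1 -> FAULT, evict 3, frames=[2,1,4] (faults so far: 5)
  FIFO total faults: 5
--- LRU ---
  step 0: ref 1 -> FAULT, frames=[1,-,-] (faults so far: 1)
  step 1: ref 3 -> FAULT, frames=[1,3,-] (faults so far: 2)
  step 2: ref 4 -> FAULT, frames=[1,3,4] (faults so far: 3)
  step 3: ref 1 -> HIT, frames=[1,3,4] (faults so far: 3)
  step 4: ref 1 -> HIT, frames=[1,3,4] (faults so far: 3)
  step 5: ref 1 -> HIT, frames=[1,3,4] (faults so far: 3)
  step 6: ref 1 -> HIT, frames=[1,3,4] (faults so far: 3)
  step 7: ref 1 -> HIT, frames=[1,3,4] (faults so far: 3)
  step 8: ref 1 -> HIT, frames=[1,3,4] (faults so far: 3)
  step 9: ref 3 -> HIT, frames=[1,3,4] (faults so far: 3)
  step 10: ref 2 -> FAULT, evict 4, frames=[1,3,2] (faults so far: 4)
  step 11: ref 1 -> HIT, frames=[1,3,2] (faults so far: 4)
  LRU total faults: 4
--- Optimal ---
  step 0: ref 1 -> FAULT, frames=[1,-,-] (faults so far: 1)
  step 1: ref 3 -> FAULT, frames=[1,3,-] (faults so far: 2)
  step 2: ref 4 -> FAULT, frames=[1,3,4] (faults so far: 3)
  step 3: ref 1 -> HIT, frames=[1,3,4] (faults so far: 3)
  step 4: ref 1 -> HIT, frames=[1,3,4] (faults so far: 3)
  step 5: ref 1 -> HIT, frames=[1,3,4] (faults so far: 3)
  step 6: ref 1 -> HIT, frames=[1,3,4] (faults so far: 3)
  step 7: ref 1 -> HIT, frames=[1,3,4] (faults so far: 3)
  step 8: ref 1 -> HIT, frames=[1,3,4] (faults so far: 3)
  step 9: ref 3 -> HIT, frames=[1,3,4] (faults so far: 3)
  step 10: ref 2 -> FAULT, evict 3, frames=[1,2,4] (faults so far: 4)
  step 11: ref 1 -> HIT, frames=[1,2,4] (faults so far: 4)
  Optimal total faults: 4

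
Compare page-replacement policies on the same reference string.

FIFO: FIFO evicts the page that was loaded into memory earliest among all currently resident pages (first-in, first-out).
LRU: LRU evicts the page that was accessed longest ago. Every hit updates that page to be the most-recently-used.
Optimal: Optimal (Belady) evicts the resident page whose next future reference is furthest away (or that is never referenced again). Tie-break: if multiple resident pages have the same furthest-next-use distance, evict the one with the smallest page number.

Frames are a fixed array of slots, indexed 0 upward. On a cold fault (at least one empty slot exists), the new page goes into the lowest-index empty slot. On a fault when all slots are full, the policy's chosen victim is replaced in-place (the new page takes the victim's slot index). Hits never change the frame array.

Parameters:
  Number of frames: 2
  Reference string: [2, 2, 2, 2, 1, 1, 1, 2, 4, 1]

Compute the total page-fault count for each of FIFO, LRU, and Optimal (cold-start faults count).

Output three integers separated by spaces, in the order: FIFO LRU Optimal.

Answer: 3 4 3

Derivation:
--- FIFO ---
  step 0: ref 2 -> FAULT, frames=[2,-] (faults so far: 1)
  step 1: ref 2 -> HIT, frames=[2,-] (faults so far: 1)
  step 2: ref 2 -> HIT, frames=[2,-] (faults so far: 1)
  step 3: ref 2 -> HIT, frames=[2,-] (faults so far: 1)
  step 4: ref 1 -> FAULT, frames=[2,1] (faults so far: 2)
  step 5: ref 1 -> HIT, frames=[2,1] (faults so far: 2)
  step 6: ref 1 -> HIT, frames=[2,1] (faults so far: 2)
  step 7: ref 2 -> HIT, frames=[2,1] (faults so far: 2)
  step 8: ref 4 -> FAULT, evict 2, frames=[4,1] (faults so far: 3)
  step 9: ref 1 -> HIT, frames=[4,1] (faults so far: 3)
  FIFO total faults: 3
--- LRU ---
  step 0: ref 2 -> FAULT, frames=[2,-] (faults so far: 1)
  step 1: ref 2 -> HIT, frames=[2,-] (faults so far: 1)
  step 2: ref 2 -> HIT, frames=[2,-] (faults so far: 1)
  step 3: ref 2 -> HIT, frames=[2,-] (faults so far: 1)
  step 4: ref 1 -> FAULT, frames=[2,1] (faults so far: 2)
  step 5: ref 1 -> HIT, frames=[2,1] (faults so far: 2)
  step 6: ref 1 -> HIT, frames=[2,1] (faults so far: 2)
  step 7: ref 2 -> HIT, frames=[2,1] (faults so far: 2)
  step 8: ref 4 -> FAULT, evict 1, frames=[2,4] (faults so far: 3)
  step 9: ref 1 -> FAULT, evict 2, frames=[1,4] (faults so far: 4)
  LRU total faults: 4
--- Optimal ---
  step 0: ref 2 -> FAULT, frames=[2,-] (faults so far: 1)
  step 1: ref 2 -> HIT, frames=[2,-] (faults so far: 1)
  step 2: ref 2 -> HIT, frames=[2,-] (faults so far: 1)
  step 3: ref 2 -> HIT, frames=[2,-] (faults so far: 1)
  step 4: ref 1 -> FAULT, frames=[2,1] (faults so far: 2)
  step 5: ref 1 -> HIT, frames=[2,1] (faults so far: 2)
  step 6: ref 1 -> HIT, frames=[2,1] (faults so far: 2)
  step 7: ref 2 -> HIT, frames=[2,1] (faults so far: 2)
  step 8: ref 4 -> FAULT, evict 2, frames=[4,1] (faults so far: 3)
  step 9: ref 1 -> HIT, frames=[4,1] (faults so far: 3)
  Optimal total faults: 3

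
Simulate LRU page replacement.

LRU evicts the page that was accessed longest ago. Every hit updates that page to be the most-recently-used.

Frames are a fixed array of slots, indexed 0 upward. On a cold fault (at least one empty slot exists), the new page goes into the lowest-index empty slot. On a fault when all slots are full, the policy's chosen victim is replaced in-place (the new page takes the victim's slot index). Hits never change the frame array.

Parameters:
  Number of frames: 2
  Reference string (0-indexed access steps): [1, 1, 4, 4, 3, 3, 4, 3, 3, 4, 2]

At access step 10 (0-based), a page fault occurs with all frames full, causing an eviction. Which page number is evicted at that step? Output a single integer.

Answer: 3

Derivation:
Step 0: ref 1 -> FAULT, frames=[1,-]
Step 1: ref 1 -> HIT, frames=[1,-]
Step 2: ref 4 -> FAULT, frames=[1,4]
Step 3: ref 4 -> HIT, frames=[1,4]
Step 4: ref 3 -> FAULT, evict 1, frames=[3,4]
Step 5: ref 3 -> HIT, frames=[3,4]
Step 6: ref 4 -> HIT, frames=[3,4]
Step 7: ref 3 -> HIT, frames=[3,4]
Step 8: ref 3 -> HIT, frames=[3,4]
Step 9: ref 4 -> HIT, frames=[3,4]
Step 10: ref 2 -> FAULT, evict 3, frames=[2,4]
At step 10: evicted page 3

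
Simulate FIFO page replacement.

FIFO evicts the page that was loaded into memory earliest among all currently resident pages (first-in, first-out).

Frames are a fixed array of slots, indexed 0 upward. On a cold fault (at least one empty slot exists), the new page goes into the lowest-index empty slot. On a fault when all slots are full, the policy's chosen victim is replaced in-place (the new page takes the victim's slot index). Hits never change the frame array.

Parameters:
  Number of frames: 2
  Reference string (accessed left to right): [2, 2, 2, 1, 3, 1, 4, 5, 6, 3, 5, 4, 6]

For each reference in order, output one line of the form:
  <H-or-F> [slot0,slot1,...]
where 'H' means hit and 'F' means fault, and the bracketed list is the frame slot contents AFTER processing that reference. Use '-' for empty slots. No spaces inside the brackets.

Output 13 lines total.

F [2,-]
H [2,-]
H [2,-]
F [2,1]
F [3,1]
H [3,1]
F [3,4]
F [5,4]
F [5,6]
F [3,6]
F [3,5]
F [4,5]
F [4,6]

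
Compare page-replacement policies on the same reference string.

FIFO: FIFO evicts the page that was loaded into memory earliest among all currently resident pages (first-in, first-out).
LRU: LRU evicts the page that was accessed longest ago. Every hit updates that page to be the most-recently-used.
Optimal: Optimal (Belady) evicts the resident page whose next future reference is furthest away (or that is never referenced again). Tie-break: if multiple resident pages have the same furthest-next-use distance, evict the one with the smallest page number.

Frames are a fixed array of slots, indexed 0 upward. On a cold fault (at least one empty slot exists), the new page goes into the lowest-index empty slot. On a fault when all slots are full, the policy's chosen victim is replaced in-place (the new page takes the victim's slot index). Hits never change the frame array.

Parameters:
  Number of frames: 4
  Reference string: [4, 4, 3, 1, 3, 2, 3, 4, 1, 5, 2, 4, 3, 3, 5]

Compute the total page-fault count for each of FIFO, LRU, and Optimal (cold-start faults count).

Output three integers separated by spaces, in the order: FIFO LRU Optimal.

Answer: 7 7 5

Derivation:
--- FIFO ---
  step 0: ref 4 -> FAULT, frames=[4,-,-,-] (faults so far: 1)
  step 1: ref 4 -> HIT, frames=[4,-,-,-] (faults so far: 1)
  step 2: ref 3 -> FAULT, frames=[4,3,-,-] (faults so far: 2)
  step 3: ref 1 -> FAULT, frames=[4,3,1,-] (faults so far: 3)
  step 4: ref 3 -> HIT, frames=[4,3,1,-] (faults so far: 3)
  step 5: ref 2 -> FAULT, frames=[4,3,1,2] (faults so far: 4)
  step 6: ref 3 -> HIT, frames=[4,3,1,2] (faults so far: 4)
  step 7: ref 4 -> HIT, frames=[4,3,1,2] (faults so far: 4)
  step 8: ref 1 -> HIT, frames=[4,3,1,2] (faults so far: 4)
  step 9: ref 5 -> FAULT, evict 4, frames=[5,3,1,2] (faults so far: 5)
  step 10: ref 2 -> HIT, frames=[5,3,1,2] (faults so far: 5)
  step 11: ref 4 -> FAULT, evict 3, frames=[5,4,1,2] (faults so far: 6)
  step 12: ref 3 -> FAULT, evict 1, frames=[5,4,3,2] (faults so far: 7)
  step 13: ref 3 -> HIT, frames=[5,4,3,2] (faults so far: 7)
  step 14: ref 5 -> HIT, frames=[5,4,3,2] (faults so far: 7)
  FIFO total faults: 7
--- LRU ---
  step 0: ref 4 -> FAULT, frames=[4,-,-,-] (faults so far: 1)
  step 1: ref 4 -> HIT, frames=[4,-,-,-] (faults so far: 1)
  step 2: ref 3 -> FAULT, frames=[4,3,-,-] (faults so far: 2)
  step 3: ref 1 -> FAULT, frames=[4,3,1,-] (faults so far: 3)
  step 4: ref 3 -> HIT, frames=[4,3,1,-] (faults so far: 3)
  step 5: ref 2 -> FAULT, frames=[4,3,1,2] (faults so far: 4)
  step 6: ref 3 -> HIT, frames=[4,3,1,2] (faults so far: 4)
  step 7: ref 4 -> HIT, frames=[4,3,1,2] (faults so far: 4)
  step 8: ref 1 -> HIT, frames=[4,3,1,2] (faults so far: 4)
  step 9: ref 5 -> FAULT, evict 2, frames=[4,3,1,5] (faults so far: 5)
  step 10: ref 2 -> FAULT, evict 3, frames=[4,2,1,5] (faults so far: 6)
  step 11: ref 4 -> HIT, frames=[4,2,1,5] (faults so far: 6)
  step 12: ref 3 -> FAULT, evict 1, frames=[4,2,3,5] (faults so far: 7)
  step 13: ref 3 -> HIT, frames=[4,2,3,5] (faults so far: 7)
  step 14: ref 5 -> HIT, frames=[4,2,3,5] (faults so far: 7)
  LRU total faults: 7
--- Optimal ---
  step 0: ref 4 -> FAULT, frames=[4,-,-,-] (faults so far: 1)
  step 1: ref 4 -> HIT, frames=[4,-,-,-] (faults so far: 1)
  step 2: ref 3 -> FAULT, frames=[4,3,-,-] (faults so far: 2)
  step 3: ref 1 -> FAULT, frames=[4,3,1,-] (faults so far: 3)
  step 4: ref 3 -> HIT, frames=[4,3,1,-] (faults so far: 3)
  step 5: ref 2 -> FAULT, frames=[4,3,1,2] (faults so far: 4)
  step 6: ref 3 -> HIT, frames=[4,3,1,2] (faults so far: 4)
  step 7: ref 4 -> HIT, frames=[4,3,1,2] (faults so far: 4)
  step 8: ref 1 -> HIT, frames=[4,3,1,2] (faults so far: 4)
  step 9: ref 5 -> FAULT, evict 1, frames=[4,3,5,2] (faults so far: 5)
  step 10: ref 2 -> HIT, frames=[4,3,5,2] (faults so far: 5)
  step 11: ref 4 -> HIT, frames=[4,3,5,2] (faults so far: 5)
  step 12: ref 3 -> HIT, frames=[4,3,5,2] (faults so far: 5)
  step 13: ref 3 -> HIT, frames=[4,3,5,2] (faults so far: 5)
  step 14: ref 5 -> HIT, frames=[4,3,5,2] (faults so far: 5)
  Optimal total faults: 5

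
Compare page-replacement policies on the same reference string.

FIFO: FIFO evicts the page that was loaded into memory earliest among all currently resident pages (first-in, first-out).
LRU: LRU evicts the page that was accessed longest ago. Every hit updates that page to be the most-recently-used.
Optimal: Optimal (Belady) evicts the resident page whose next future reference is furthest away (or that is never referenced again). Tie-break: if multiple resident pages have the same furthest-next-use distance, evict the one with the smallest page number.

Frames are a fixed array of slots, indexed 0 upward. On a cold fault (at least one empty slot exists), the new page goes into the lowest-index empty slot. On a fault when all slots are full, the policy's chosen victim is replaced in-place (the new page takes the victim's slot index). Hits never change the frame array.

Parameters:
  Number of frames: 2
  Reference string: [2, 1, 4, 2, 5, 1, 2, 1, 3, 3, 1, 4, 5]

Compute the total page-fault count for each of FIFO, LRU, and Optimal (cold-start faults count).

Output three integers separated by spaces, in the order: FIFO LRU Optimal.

Answer: 11 10 8

Derivation:
--- FIFO ---
  step 0: ref 2 -> FAULT, frames=[2,-] (faults so far: 1)
  step 1: ref 1 -> FAULT, frames=[2,1] (faults so far: 2)
  step 2: ref 4 -> FAULT, evict 2, frames=[4,1] (faults so far: 3)
  step 3: ref 2 -> FAULT, evict 1, frames=[4,2] (faults so far: 4)
  step 4: ref 5 -> FAULT, evict 4, frames=[5,2] (faults so far: 5)
  step 5: ref 1 -> FAULT, evict 2, frames=[5,1] (faults so far: 6)
  step 6: ref 2 -> FAULT, evict 5, frames=[2,1] (faults so far: 7)
  step 7: ref 1 -> HIT, frames=[2,1] (faults so far: 7)
  step 8: ref 3 -> FAULT, evict 1, frames=[2,3] (faults so far: 8)
  step 9: ref 3 -> HIT, frames=[2,3] (faults so far: 8)
  step 10: ref 1 -> FAULT, evict 2, frames=[1,3] (faults so far: 9)
  step 11: ref 4 -> FAULT, evict 3, frames=[1,4] (faults so far: 10)
  step 12: ref 5 -> FAULT, evict 1, frames=[5,4] (faults so far: 11)
  FIFO total faults: 11
--- LRU ---
  step 0: ref 2 -> FAULT, frames=[2,-] (faults so far: 1)
  step 1: ref 1 -> FAULT, frames=[2,1] (faults so far: 2)
  step 2: ref 4 -> FAULT, evict 2, frames=[4,1] (faults so far: 3)
  step 3: ref 2 -> FAULT, evict 1, frames=[4,2] (faults so far: 4)
  step 4: ref 5 -> FAULT, evict 4, frames=[5,2] (faults so far: 5)
  step 5: ref 1 -> FAULT, evict 2, frames=[5,1] (faults so far: 6)
  step 6: ref 2 -> FAULT, evict 5, frames=[2,1] (faults so far: 7)
  step 7: ref 1 -> HIT, frames=[2,1] (faults so far: 7)
  step 8: ref 3 -> FAULT, evict 2, frames=[3,1] (faults so far: 8)
  step 9: ref 3 -> HIT, frames=[3,1] (faults so far: 8)
  step 10: ref 1 -> HIT, frames=[3,1] (faults so far: 8)
  step 11: ref 4 -> FAULT, evict 3, frames=[4,1] (faults so far: 9)
  step 12: ref 5 -> FAULT, evict 1, frames=[4,5] (faults so far: 10)
  LRU total faults: 10
--- Optimal ---
  step 0: ref 2 -> FAULT, frames=[2,-] (faults so far: 1)
  step 1: ref 1 -> FAULT, frames=[2,1] (faults so far: 2)
  step 2: ref 4 -> FAULT, evict 1, frames=[2,4] (faults so far: 3)
  step 3: ref 2 -> HIT, frames=[2,4] (faults so far: 3)
  step 4: ref 5 -> FAULT, evict 4, frames=[2,5] (faults so far: 4)
  step 5: ref 1 -> FAULT, evict 5, frames=[2,1] (faults so far: 5)
  step 6: ref 2 -> HIT, frames=[2,1] (faults so far: 5)
  step 7: ref 1 -> HIT, frames=[2,1] (faults so far: 5)
  step 8: ref 3 -> FAULT, evict 2, frames=[3,1] (faults so far: 6)
  step 9: ref 3 -> HIT, frames=[3,1] (faults so far: 6)
  step 10: ref 1 -> HIT, frames=[3,1] (faults so far: 6)
  step 11: ref 4 -> FAULT, evict 1, frames=[3,4] (faults so far: 7)
  step 12: ref 5 -> FAULT, evict 3, frames=[5,4] (faults so far: 8)
  Optimal total faults: 8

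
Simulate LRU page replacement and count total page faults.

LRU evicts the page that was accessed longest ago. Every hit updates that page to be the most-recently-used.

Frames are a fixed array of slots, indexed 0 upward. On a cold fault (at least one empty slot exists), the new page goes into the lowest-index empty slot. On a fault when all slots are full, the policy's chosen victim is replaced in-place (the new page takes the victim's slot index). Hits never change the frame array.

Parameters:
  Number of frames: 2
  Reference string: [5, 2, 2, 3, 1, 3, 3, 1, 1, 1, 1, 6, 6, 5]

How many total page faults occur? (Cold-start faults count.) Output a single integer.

Step 0: ref 5 → FAULT, frames=[5,-]
Step 1: ref 2 → FAULT, frames=[5,2]
Step 2: ref 2 → HIT, frames=[5,2]
Step 3: ref 3 → FAULT (evict 5), frames=[3,2]
Step 4: ref 1 → FAULT (evict 2), frames=[3,1]
Step 5: ref 3 → HIT, frames=[3,1]
Step 6: ref 3 → HIT, frames=[3,1]
Step 7: ref 1 → HIT, frames=[3,1]
Step 8: ref 1 → HIT, frames=[3,1]
Step 9: ref 1 → HIT, frames=[3,1]
Step 10: ref 1 → HIT, frames=[3,1]
Step 11: ref 6 → FAULT (evict 3), frames=[6,1]
Step 12: ref 6 → HIT, frames=[6,1]
Step 13: ref 5 → FAULT (evict 1), frames=[6,5]
Total faults: 6

Answer: 6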